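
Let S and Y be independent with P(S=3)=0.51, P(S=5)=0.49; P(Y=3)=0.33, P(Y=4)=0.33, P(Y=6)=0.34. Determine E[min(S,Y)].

E[min(S,Y)] = Σ_s Σ_y min(s,y) · P(S=s)P(Y=y)
 = 3·0.1683 + 3·0.1683 + 3·0.1734 + 3·0.1617 + 4·0.1617 + 5·0.1666
 = 0.5049 + 0.5049 + 0.5202 + 0.4851 + 0.6468 + 0.833
 = 3.4949

3.4949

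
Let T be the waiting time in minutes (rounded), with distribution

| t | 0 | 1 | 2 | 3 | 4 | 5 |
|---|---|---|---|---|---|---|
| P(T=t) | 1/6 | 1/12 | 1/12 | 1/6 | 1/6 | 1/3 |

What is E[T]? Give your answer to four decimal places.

3.0833

E[T] = Σ t·P(T=t)
 = 0·1/6 + 1·1/12 + 2·1/12 + 3·1/6 + 4·1/6 + 5·1/3
 = 0 + 1/12 + 1/6 + 1/2 + 2/3 + 5/3
 = 37/12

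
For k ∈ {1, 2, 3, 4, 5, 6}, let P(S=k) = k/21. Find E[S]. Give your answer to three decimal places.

4.333

E[S] = Σ s·P(S=s)
 = 1·1/21 + 2·2/21 + 3·1/7 + 4·4/21 + 5·5/21 + 6·2/7
 = 1/21 + 4/21 + 3/7 + 16/21 + 25/21 + 12/7
 = 13/3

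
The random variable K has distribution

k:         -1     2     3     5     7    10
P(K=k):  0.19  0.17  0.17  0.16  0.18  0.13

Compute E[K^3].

E[K^3] = Σ k^3·P(K=k)
 = (-1)·0.19 + 8·0.17 + 27·0.17 + 125·0.16 + 343·0.18 + 1000·0.13
 = (-0.19) + 1.36 + 4.59 + 20 + 61.74 + 130
 = 217.5

217.5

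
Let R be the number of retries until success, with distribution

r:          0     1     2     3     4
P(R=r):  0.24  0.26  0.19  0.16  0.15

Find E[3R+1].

E[3R+1] = Σ (3r+1)·P(R=r)
 = 1·0.24 + 4·0.26 + 7·0.19 + 10·0.16 + 13·0.15
 = 0.24 + 1.04 + 1.33 + 1.6 + 1.95
 = 6.16

6.16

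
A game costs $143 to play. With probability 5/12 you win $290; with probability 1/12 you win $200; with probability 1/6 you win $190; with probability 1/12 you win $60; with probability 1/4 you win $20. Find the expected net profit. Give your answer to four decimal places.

E[payout] = 290·5/12 + 200·1/12 + 190·1/6 + 60·1/12 + 20·1/4
 = 725/6 + 50/3 + 95/3 + 5 + 5
 = 1075/6
Net = 1075/6 - 143 = 217/6

36.1667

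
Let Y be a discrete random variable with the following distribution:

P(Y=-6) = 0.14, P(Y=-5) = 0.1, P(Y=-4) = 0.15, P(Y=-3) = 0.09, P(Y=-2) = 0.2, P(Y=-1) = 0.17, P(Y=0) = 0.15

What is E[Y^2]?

11.72

E[Y^2] = Σ y^2·P(Y=y)
 = 36·0.14 + 25·0.1 + 16·0.15 + 9·0.09 + 4·0.2 + 1·0.17 + 0·0.15
 = 5.04 + 2.5 + 2.4 + 0.81 + 0.8 + 0.17 + 0
 = 11.72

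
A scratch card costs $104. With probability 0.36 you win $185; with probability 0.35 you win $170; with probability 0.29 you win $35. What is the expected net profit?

32.25

E[payout] = 185·0.36 + 170·0.35 + 35·0.29
 = 66.6 + 59.5 + 10.15
 = 136.25
Net = 136.25 - 104 = 32.25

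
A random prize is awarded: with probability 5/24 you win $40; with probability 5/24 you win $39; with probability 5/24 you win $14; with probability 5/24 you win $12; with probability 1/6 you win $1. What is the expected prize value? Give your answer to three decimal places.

E[payout] = 40·5/24 + 39·5/24 + 14·5/24 + 12·5/24 + 1·1/6
 = 25/3 + 65/8 + 35/12 + 5/2 + 1/6
 = 529/24

22.042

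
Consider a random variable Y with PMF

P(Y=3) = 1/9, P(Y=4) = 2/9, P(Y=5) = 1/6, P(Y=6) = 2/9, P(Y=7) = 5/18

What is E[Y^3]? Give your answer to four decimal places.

E[Y^3] = Σ y^3·P(Y=y)
 = 27·1/9 + 64·2/9 + 125·1/6 + 216·2/9 + 343·5/18
 = 3 + 128/9 + 125/6 + 48 + 1715/18
 = 544/3

181.3333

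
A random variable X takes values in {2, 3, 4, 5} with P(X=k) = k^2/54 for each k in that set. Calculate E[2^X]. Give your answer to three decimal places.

E[2^X] = Σ 2^x·P(X=x)
 = 4·2/27 + 8·1/6 + 16·8/27 + 32·25/54
 = 8/27 + 4/3 + 128/27 + 400/27
 = 572/27

21.185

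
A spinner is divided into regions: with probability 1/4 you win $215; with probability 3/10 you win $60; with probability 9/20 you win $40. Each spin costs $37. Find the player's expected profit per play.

E[payout] = 215·1/4 + 60·3/10 + 40·9/20
 = 215/4 + 18 + 18
 = 359/4
Net = 359/4 - 37 = 211/4

52.75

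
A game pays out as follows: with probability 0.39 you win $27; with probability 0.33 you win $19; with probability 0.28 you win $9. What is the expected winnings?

19.32

E[payout] = 27·0.39 + 19·0.33 + 9·0.28
 = 10.53 + 6.27 + 2.52
 = 19.32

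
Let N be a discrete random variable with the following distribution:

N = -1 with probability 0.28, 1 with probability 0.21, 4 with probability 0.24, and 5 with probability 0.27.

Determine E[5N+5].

E[5N+5] = Σ (5n+5)·P(N=n)
 = 0·0.28 + 10·0.21 + 25·0.24 + 30·0.27
 = 0 + 2.1 + 6 + 8.1
 = 16.2

16.2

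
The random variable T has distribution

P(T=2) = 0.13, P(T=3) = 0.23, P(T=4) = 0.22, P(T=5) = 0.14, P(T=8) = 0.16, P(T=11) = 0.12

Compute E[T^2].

34.37

E[T^2] = Σ t^2·P(T=t)
 = 4·0.13 + 9·0.23 + 16·0.22 + 25·0.14 + 64·0.16 + 121·0.12
 = 0.52 + 2.07 + 3.52 + 3.5 + 10.24 + 14.52
 = 34.37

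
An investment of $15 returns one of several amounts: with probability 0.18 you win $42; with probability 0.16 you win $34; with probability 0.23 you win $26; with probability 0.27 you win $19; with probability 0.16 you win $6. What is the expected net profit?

10.07

E[payout] = 42·0.18 + 34·0.16 + 26·0.23 + 19·0.27 + 6·0.16
 = 7.56 + 5.44 + 5.98 + 5.13 + 0.96
 = 25.07
Net = 25.07 - 15 = 10.07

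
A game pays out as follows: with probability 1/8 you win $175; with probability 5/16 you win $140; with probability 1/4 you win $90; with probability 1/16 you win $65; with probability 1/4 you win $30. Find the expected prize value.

E[payout] = 175·1/8 + 140·5/16 + 90·1/4 + 65·1/16 + 30·1/4
 = 175/8 + 175/4 + 45/2 + 65/16 + 15/2
 = 1595/16

99.6875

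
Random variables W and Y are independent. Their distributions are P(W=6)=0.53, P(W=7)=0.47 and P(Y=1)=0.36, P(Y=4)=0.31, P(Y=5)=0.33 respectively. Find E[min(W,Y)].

E[min(W,Y)] = Σ_w Σ_y min(w,y) · P(W=w)P(Y=y)
 = 1·0.1908 + 4·0.1643 + 5·0.1749 + 1·0.1692 + 4·0.1457 + 5·0.1551
 = 0.1908 + 0.6572 + 0.8745 + 0.1692 + 0.5828 + 0.7755
 = 3.25

3.25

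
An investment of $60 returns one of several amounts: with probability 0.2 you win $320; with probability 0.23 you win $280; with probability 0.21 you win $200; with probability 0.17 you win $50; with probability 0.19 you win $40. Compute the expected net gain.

E[payout] = 320·0.2 + 280·0.23 + 200·0.21 + 50·0.17 + 40·0.19
 = 64 + 64.4 + 42 + 8.5 + 7.6
 = 186.5
Net = 186.5 - 60 = 126.5

126.5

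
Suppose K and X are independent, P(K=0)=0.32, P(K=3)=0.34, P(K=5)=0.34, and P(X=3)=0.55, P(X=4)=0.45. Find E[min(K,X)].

2.193

E[min(K,X)] = Σ_k Σ_x min(k,x) · P(K=k)P(X=x)
 = 0·0.176 + 0·0.144 + 3·0.187 + 3·0.153 + 3·0.187 + 4·0.153
 = 0 + 0 + 0.561 + 0.459 + 0.561 + 0.612
 = 2.193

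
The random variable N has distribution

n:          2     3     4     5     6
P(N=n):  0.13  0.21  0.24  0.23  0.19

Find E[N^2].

E[N^2] = Σ n^2·P(N=n)
 = 4·0.13 + 9·0.21 + 16·0.24 + 25·0.23 + 36·0.19
 = 0.52 + 1.89 + 3.84 + 5.75 + 6.84
 = 18.84

18.84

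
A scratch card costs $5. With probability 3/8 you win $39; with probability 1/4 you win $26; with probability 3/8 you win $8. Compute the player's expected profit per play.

19.125

E[payout] = 39·3/8 + 26·1/4 + 8·3/8
 = 117/8 + 13/2 + 3
 = 193/8
Net = 193/8 - 5 = 153/8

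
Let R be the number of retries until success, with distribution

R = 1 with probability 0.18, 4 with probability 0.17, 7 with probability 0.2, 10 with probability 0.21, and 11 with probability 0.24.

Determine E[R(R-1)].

E[R(R-1)] = Σ r(r-1)·P(R=r)
 = 0·0.18 + 12·0.17 + 42·0.2 + 90·0.21 + 110·0.24
 = 0 + 2.04 + 8.4 + 18.9 + 26.4
 = 55.74

55.74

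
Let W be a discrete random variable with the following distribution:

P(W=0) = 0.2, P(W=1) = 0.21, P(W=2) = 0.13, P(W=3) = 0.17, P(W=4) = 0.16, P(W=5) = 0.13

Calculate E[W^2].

8.07

E[W^2] = Σ w^2·P(W=w)
 = 0·0.2 + 1·0.21 + 4·0.13 + 9·0.17 + 16·0.16 + 25·0.13
 = 0 + 0.21 + 0.52 + 1.53 + 2.56 + 3.25
 = 8.07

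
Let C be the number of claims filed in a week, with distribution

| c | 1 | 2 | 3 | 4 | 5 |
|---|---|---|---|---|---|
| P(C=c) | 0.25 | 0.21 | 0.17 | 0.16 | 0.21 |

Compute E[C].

E[C] = Σ c·P(C=c)
 = 1·0.25 + 2·0.21 + 3·0.17 + 4·0.16 + 5·0.21
 = 0.25 + 0.42 + 0.51 + 0.64 + 1.05
 = 2.87

2.87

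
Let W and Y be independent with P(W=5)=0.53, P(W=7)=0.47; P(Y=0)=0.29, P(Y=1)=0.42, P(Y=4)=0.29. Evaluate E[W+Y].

E[W+Y] = Σ_w Σ_y (w+y) · P(W=w)P(Y=y)
 = 5·0.1537 + 6·0.2226 + 9·0.1537 + 7·0.1363 + 8·0.1974 + 11·0.1363
 = 0.7685 + 1.3356 + 1.3833 + 0.9541 + 1.5792 + 1.4993
 = 7.52

7.52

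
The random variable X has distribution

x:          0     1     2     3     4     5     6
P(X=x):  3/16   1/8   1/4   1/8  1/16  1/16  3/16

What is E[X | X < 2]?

0.4

P(X < 2) = 3/16 + 1/8 = 5/16.
E[X | X < 2] = [0·3/16 + 1·1/8] / (5/16)
 = 1/8 / (5/16)
 = 2/5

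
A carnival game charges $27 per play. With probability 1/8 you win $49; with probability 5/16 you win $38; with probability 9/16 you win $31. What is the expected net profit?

E[payout] = 49·1/8 + 38·5/16 + 31·9/16
 = 49/8 + 95/8 + 279/16
 = 567/16
Net = 567/16 - 27 = 135/16

8.4375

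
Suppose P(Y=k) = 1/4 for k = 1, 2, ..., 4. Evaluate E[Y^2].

7.5

E[Y^2] = Σ y^2·P(Y=y)
 = 1·1/4 + 4·1/4 + 9·1/4 + 16·1/4
 = 1/4 + 1 + 9/4 + 4
 = 15/2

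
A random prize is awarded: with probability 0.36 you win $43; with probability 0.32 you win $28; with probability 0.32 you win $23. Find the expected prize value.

E[payout] = 43·0.36 + 28·0.32 + 23·0.32
 = 15.48 + 8.96 + 7.36
 = 31.8

31.8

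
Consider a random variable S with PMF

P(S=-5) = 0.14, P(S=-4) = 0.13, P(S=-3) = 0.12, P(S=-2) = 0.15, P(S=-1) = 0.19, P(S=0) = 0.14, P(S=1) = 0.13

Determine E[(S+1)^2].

4.7

E[(S+1)^2] = Σ (s+1)^2·P(S=s)
 = 16·0.14 + 9·0.13 + 4·0.12 + 1·0.15 + 0·0.19 + 1·0.14 + 4·0.13
 = 2.24 + 1.17 + 0.48 + 0.15 + 0 + 0.14 + 0.52
 = 4.7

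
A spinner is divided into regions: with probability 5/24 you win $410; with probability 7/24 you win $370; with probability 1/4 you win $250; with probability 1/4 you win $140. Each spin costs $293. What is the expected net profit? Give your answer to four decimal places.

E[payout] = 410·5/24 + 370·7/24 + 250·1/4 + 140·1/4
 = 1025/12 + 1295/12 + 125/2 + 35
 = 1745/6
Net = 1745/6 - 293 = -13/6

-2.1667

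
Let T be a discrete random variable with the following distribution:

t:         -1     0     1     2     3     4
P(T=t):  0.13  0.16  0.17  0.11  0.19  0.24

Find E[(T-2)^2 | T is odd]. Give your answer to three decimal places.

P(T is odd) = 0.13 + 0.17 + 0.19 = 0.49.
E[(T-2)^2 | T is odd] = [9·0.13 + 1·0.17 + 1·0.19] / 0.49
 = 1.53 / 0.49
 = 153/49

3.122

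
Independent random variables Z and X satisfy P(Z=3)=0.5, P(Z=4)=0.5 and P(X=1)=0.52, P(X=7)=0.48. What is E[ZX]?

13.58

E[ZX] = Σ_z Σ_x zx · P(Z=z)P(X=x)
 = 3·0.26 + 21·0.24 + 4·0.26 + 28·0.24
 = 0.78 + 5.04 + 1.04 + 6.72
 = 13.58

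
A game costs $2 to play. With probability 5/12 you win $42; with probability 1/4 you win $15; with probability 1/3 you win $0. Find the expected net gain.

19.25

E[payout] = 42·5/12 + 15·1/4 + 0·1/3
 = 35/2 + 15/4 + 0
 = 85/4
Net = 85/4 - 2 = 77/4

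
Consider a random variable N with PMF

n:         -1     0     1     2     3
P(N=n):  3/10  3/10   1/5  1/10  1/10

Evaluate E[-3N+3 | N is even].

1.5

P(N is even) = 3/10 + 1/10 = 2/5.
E[-3N+3 | N is even] = [3·3/10 + (-3)·1/10] / (2/5)
 = 3/5 / (2/5)
 = 3/2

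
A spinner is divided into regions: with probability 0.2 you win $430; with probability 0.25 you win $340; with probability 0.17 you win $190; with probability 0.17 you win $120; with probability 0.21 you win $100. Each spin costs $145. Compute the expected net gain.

99.7

E[payout] = 430·0.2 + 340·0.25 + 190·0.17 + 120·0.17 + 100·0.21
 = 86 + 85 + 32.3 + 20.4 + 21
 = 244.7
Net = 244.7 - 145 = 99.7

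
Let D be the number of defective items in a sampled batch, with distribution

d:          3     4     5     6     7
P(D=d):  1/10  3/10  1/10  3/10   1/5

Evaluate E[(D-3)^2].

E[(D-3)^2] = Σ (d-3)^2·P(D=d)
 = 0·1/10 + 1·3/10 + 4·1/10 + 9·3/10 + 16·1/5
 = 0 + 3/10 + 2/5 + 27/10 + 16/5
 = 33/5

6.6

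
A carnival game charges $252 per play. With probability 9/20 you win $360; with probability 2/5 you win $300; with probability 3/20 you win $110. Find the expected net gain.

E[payout] = 360·9/20 + 300·2/5 + 110·3/20
 = 162 + 120 + 33/2
 = 597/2
Net = 597/2 - 252 = 93/2

46.5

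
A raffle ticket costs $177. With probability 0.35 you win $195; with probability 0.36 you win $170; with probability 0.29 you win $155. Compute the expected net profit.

-2.6

E[payout] = 195·0.35 + 170·0.36 + 155·0.29
 = 68.25 + 61.2 + 44.95
 = 174.4
Net = 174.4 - 177 = -2.6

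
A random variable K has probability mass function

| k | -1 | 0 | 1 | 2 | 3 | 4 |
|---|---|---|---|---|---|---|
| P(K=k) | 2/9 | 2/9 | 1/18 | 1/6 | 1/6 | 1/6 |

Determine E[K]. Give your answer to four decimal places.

1.3333

E[K] = Σ k·P(K=k)
 = (-1)·2/9 + 0·2/9 + 1·1/18 + 2·1/6 + 3·1/6 + 4·1/6
 = (-2/9) + 0 + 1/18 + 1/3 + 1/2 + 2/3
 = 4/3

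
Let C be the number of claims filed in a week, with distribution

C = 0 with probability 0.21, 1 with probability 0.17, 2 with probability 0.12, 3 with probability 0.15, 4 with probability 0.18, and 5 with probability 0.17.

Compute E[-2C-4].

-8.86

E[-2C-4] = Σ (-2c-4)·P(C=c)
 = (-4)·0.21 + (-6)·0.17 + (-8)·0.12 + (-10)·0.15 + (-12)·0.18 + (-14)·0.17
 = (-0.84) + (-1.02) + (-0.96) + (-1.5) + (-2.16) + (-2.38)
 = -8.86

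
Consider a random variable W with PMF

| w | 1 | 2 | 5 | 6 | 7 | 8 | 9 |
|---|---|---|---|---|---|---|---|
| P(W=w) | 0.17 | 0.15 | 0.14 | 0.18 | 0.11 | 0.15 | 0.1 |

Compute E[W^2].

E[W^2] = Σ w^2·P(W=w)
 = 1·0.17 + 4·0.15 + 25·0.14 + 36·0.18 + 49·0.11 + 64·0.15 + 81·0.1
 = 0.17 + 0.6 + 3.5 + 6.48 + 5.39 + 9.6 + 8.1
 = 33.84

33.84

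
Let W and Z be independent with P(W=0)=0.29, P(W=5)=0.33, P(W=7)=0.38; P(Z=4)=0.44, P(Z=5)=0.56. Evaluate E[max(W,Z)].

5.6324

E[max(W,Z)] = Σ_w Σ_z max(w,z) · P(W=w)P(Z=z)
 = 4·0.1276 + 5·0.1624 + 5·0.1452 + 5·0.1848 + 7·0.1672 + 7·0.2128
 = 0.5104 + 0.812 + 0.726 + 0.924 + 1.1704 + 1.4896
 = 5.6324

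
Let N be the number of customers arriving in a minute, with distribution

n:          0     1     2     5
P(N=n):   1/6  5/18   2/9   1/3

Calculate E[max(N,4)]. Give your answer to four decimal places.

4.3333

E[max(N,4)] = Σ max(n,4)·P(N=n)
 = 4·1/6 + 4·5/18 + 4·2/9 + 5·1/3
 = 2/3 + 10/9 + 8/9 + 5/3
 = 13/3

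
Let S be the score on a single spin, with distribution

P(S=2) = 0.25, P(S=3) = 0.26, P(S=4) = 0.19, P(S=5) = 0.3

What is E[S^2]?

13.88

E[S^2] = Σ s^2·P(S=s)
 = 4·0.25 + 9·0.26 + 16·0.19 + 25·0.3
 = 1 + 2.34 + 3.04 + 7.5
 = 13.88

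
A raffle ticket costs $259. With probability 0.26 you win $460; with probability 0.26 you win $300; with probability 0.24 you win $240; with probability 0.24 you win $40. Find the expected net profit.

5.8

E[payout] = 460·0.26 + 300·0.26 + 240·0.24 + 40·0.24
 = 119.6 + 78 + 57.6 + 9.6
 = 264.8
Net = 264.8 - 259 = 5.8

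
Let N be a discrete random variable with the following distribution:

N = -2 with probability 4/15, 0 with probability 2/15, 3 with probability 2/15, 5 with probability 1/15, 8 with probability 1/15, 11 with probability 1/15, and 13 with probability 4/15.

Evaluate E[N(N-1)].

56.4

E[N(N-1)] = Σ n(n-1)·P(N=n)
 = 6·4/15 + 0·2/15 + 6·2/15 + 20·1/15 + 56·1/15 + 110·1/15 + 156·4/15
 = 8/5 + 0 + 4/5 + 4/3 + 56/15 + 22/3 + 208/5
 = 282/5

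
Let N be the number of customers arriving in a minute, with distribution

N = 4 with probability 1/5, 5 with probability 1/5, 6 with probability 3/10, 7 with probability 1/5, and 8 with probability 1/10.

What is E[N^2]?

E[N^2] = Σ n^2·P(N=n)
 = 16·1/5 + 25·1/5 + 36·3/10 + 49·1/5 + 64·1/10
 = 16/5 + 5 + 54/5 + 49/5 + 32/5
 = 176/5

35.2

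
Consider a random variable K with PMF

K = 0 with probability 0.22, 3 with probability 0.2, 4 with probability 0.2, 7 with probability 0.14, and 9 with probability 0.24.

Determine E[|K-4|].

2.7

E[|K-4|] = Σ |k-4|·P(K=k)
 = 4·0.22 + 1·0.2 + 0·0.2 + 3·0.14 + 5·0.24
 = 0.88 + 0.2 + 0 + 0.42 + 1.2
 = 2.7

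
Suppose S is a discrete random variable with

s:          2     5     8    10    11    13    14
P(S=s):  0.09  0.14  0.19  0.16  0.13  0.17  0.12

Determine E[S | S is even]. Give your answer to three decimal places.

8.893

P(S is even) = 0.09 + 0.19 + 0.16 + 0.12 = 0.56.
E[S | S is even] = [2·0.09 + 8·0.19 + 10·0.16 + 14·0.12] / 0.56
 = 4.98 / 0.56
 = 249/28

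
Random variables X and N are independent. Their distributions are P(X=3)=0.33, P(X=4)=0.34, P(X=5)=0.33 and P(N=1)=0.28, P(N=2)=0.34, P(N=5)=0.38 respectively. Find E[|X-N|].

1.9

E[|X-N|] = Σ_x Σ_n |x-n| · P(X=x)P(N=n)
 = 2·0.0924 + 1·0.1122 + 2·0.1254 + 3·0.0952 + 2·0.1156 + 1·0.1292 + 4·0.0924 + 3·0.1122 + 0·0.1254
 = 0.1848 + 0.1122 + 0.2508 + 0.2856 + 0.2312 + 0.1292 + 0.3696 + 0.3366 + 0
 = 1.9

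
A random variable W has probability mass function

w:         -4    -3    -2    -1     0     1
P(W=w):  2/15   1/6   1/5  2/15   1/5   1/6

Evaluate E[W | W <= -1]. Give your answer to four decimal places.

P(W <= -1) = 2/15 + 1/6 + 1/5 + 2/15 = 19/30.
E[W | W <= -1] = [(-4)·2/15 + (-3)·1/6 + (-2)·1/5 + (-1)·2/15] / (19/30)
 = -47/30 / (19/30)
 = -47/19

-2.4737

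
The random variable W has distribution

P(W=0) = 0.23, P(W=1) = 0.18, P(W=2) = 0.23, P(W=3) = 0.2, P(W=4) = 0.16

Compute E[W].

E[W] = Σ w·P(W=w)
 = 0·0.23 + 1·0.18 + 2·0.23 + 3·0.2 + 4·0.16
 = 0 + 0.18 + 0.46 + 0.6 + 0.64
 = 1.88

1.88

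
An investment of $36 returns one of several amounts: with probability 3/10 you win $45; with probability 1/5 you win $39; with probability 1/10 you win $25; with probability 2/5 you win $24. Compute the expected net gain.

E[payout] = 45·3/10 + 39·1/5 + 25·1/10 + 24·2/5
 = 27/2 + 39/5 + 5/2 + 48/5
 = 167/5
Net = 167/5 - 36 = -13/5

-2.6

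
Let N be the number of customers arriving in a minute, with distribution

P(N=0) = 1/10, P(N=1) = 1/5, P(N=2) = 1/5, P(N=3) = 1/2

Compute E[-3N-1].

E[-3N-1] = Σ (-3n-1)·P(N=n)
 = (-1)·1/10 + (-4)·1/5 + (-7)·1/5 + (-10)·1/2
 = (-1/10) + (-4/5) + (-7/5) + (-5)
 = -73/10

-7.3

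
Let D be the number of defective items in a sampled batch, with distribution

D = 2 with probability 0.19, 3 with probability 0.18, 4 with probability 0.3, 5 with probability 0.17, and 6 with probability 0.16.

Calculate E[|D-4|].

E[|D-4|] = Σ |d-4|·P(D=d)
 = 2·0.19 + 1·0.18 + 0·0.3 + 1·0.17 + 2·0.16
 = 0.38 + 0.18 + 0 + 0.17 + 0.32
 = 1.05

1.05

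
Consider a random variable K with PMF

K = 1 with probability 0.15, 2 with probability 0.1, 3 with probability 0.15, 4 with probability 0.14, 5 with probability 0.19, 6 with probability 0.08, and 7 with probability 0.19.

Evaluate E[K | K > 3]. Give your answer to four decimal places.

P(K > 3) = 0.14 + 0.19 + 0.08 + 0.19 = 0.6.
E[K | K > 3] = [4·0.14 + 5·0.19 + 6·0.08 + 7·0.19] / 0.6
 = 3.32 / 0.6
 = 83/15

5.5333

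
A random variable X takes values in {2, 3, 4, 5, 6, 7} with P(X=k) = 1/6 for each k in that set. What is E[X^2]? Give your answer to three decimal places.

23.167

E[X^2] = Σ x^2·P(X=x)
 = 4·1/6 + 9·1/6 + 16·1/6 + 25·1/6 + 36·1/6 + 49·1/6
 = 2/3 + 3/2 + 8/3 + 25/6 + 6 + 49/6
 = 139/6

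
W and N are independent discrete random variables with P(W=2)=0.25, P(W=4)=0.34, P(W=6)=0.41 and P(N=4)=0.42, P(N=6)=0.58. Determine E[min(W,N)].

E[min(W,N)] = Σ_w Σ_n min(w,n) · P(W=w)P(N=n)
 = 2·0.105 + 2·0.145 + 4·0.1428 + 4·0.1972 + 4·0.1722 + 6·0.2378
 = 0.21 + 0.29 + 0.5712 + 0.7888 + 0.6888 + 1.4268
 = 3.9756

3.9756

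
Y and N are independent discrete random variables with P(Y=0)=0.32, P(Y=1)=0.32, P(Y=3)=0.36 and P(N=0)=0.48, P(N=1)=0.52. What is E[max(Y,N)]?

1.5664

E[max(Y,N)] = Σ_y Σ_n max(y,n) · P(Y=y)P(N=n)
 = 0·0.1536 + 1·0.1664 + 1·0.1536 + 1·0.1664 + 3·0.1728 + 3·0.1872
 = 0 + 0.1664 + 0.1536 + 0.1664 + 0.5184 + 0.5616
 = 1.5664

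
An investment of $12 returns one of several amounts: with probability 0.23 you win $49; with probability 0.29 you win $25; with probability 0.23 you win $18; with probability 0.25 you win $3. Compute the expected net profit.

11.41

E[payout] = 49·0.23 + 25·0.29 + 18·0.23 + 3·0.25
 = 11.27 + 7.25 + 4.14 + 0.75
 = 23.41
Net = 23.41 - 12 = 11.41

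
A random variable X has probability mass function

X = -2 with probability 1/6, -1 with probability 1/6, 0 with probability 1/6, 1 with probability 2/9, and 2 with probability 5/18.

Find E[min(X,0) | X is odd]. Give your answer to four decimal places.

-0.4286

P(X is odd) = 1/6 + 2/9 = 7/18.
E[min(X,0) | X is odd] = [(-1)·1/6 + 0·2/9] / (7/18)
 = -1/6 / (7/18)
 = -3/7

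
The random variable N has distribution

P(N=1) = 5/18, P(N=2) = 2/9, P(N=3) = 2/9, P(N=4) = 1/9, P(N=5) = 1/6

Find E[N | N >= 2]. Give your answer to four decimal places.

P(N >= 2) = 2/9 + 2/9 + 1/9 + 1/6 = 13/18.
E[N | N >= 2] = [2·2/9 + 3·2/9 + 4·1/9 + 5·1/6] / (13/18)
 = 43/18 / (13/18)
 = 43/13

3.3077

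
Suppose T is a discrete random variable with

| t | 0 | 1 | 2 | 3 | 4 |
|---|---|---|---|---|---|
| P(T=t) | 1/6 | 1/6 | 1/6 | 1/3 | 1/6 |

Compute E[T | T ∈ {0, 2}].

P(T ∈ {0, 2}) = 1/6 + 1/6 = 1/3.
E[T | T ∈ {0, 2}] = [0·1/6 + 2·1/6] / (1/3)
 = 1/3 / (1/3)
 = 1

1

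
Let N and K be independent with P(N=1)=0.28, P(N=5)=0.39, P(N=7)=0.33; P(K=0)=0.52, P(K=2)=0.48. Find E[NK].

4.3584

E[NK] = Σ_n Σ_k nk · P(N=n)P(K=k)
 = 0·0.1456 + 2·0.1344 + 0·0.2028 + 10·0.1872 + 0·0.1716 + 14·0.1584
 = 0 + 0.2688 + 0 + 1.872 + 0 + 2.2176
 = 4.3584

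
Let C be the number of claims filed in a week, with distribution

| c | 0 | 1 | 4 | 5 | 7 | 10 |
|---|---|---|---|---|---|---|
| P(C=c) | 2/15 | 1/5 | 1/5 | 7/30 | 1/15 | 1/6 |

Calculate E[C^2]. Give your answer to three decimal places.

E[C^2] = Σ c^2·P(C=c)
 = 0·2/15 + 1·1/5 + 16·1/5 + 25·7/30 + 49·1/15 + 100·1/6
 = 0 + 1/5 + 16/5 + 35/6 + 49/15 + 50/3
 = 175/6

29.167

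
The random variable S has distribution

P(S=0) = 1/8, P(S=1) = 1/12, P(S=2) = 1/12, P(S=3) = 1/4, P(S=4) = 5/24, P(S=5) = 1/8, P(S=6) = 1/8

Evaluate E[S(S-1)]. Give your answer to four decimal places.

10.4167

E[S(S-1)] = Σ s(s-1)·P(S=s)
 = 0·1/8 + 0·1/12 + 2·1/12 + 6·1/4 + 12·5/24 + 20·1/8 + 30·1/8
 = 0 + 0 + 1/6 + 3/2 + 5/2 + 5/2 + 15/4
 = 125/12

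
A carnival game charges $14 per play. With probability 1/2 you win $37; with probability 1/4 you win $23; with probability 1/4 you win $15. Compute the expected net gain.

14

E[payout] = 37·1/2 + 23·1/4 + 15·1/4
 = 37/2 + 23/4 + 15/4
 = 28
Net = 28 - 14 = 14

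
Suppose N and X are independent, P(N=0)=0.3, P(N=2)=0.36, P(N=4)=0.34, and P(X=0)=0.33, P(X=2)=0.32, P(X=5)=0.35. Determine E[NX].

E[NX] = Σ_n Σ_x nx · P(N=n)P(X=x)
 = 0·0.099 + 0·0.096 + 0·0.105 + 0·0.1188 + 4·0.1152 + 10·0.126 + 0·0.1122 + 8·0.1088 + 20·0.119
 = 0 + 0 + 0 + 0 + 0.4608 + 1.26 + 0 + 0.8704 + 2.38
 = 4.9712

4.9712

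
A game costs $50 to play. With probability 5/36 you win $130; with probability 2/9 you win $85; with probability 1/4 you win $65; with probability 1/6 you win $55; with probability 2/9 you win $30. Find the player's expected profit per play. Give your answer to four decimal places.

E[payout] = 130·5/36 + 85·2/9 + 65·1/4 + 55·1/6 + 30·2/9
 = 325/18 + 170/9 + 65/4 + 55/6 + 20/3
 = 2485/36
Net = 2485/36 - 50 = 685/36

19.0278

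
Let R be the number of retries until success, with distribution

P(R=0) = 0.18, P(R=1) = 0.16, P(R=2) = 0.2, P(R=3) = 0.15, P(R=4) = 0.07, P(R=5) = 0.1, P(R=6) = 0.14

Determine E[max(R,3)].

3.69

E[max(R,3)] = Σ max(r,3)·P(R=r)
 = 3·0.18 + 3·0.16 + 3·0.2 + 3·0.15 + 4·0.07 + 5·0.1 + 6·0.14
 = 0.54 + 0.48 + 0.6 + 0.45 + 0.28 + 0.5 + 0.84
 = 3.69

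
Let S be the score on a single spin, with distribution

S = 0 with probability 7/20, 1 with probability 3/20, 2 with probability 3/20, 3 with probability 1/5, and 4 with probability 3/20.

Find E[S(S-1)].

3.3

E[S(S-1)] = Σ s(s-1)·P(S=s)
 = 0·7/20 + 0·3/20 + 2·3/20 + 6·1/5 + 12·3/20
 = 0 + 0 + 3/10 + 6/5 + 9/5
 = 33/10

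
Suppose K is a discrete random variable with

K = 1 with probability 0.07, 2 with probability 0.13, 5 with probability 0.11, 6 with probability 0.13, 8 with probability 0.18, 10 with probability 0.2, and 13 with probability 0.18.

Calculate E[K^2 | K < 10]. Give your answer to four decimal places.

31.5161

P(K < 10) = 0.07 + 0.13 + 0.11 + 0.13 + 0.18 = 0.62.
E[K^2 | K < 10] = [1·0.07 + 4·0.13 + 25·0.11 + 36·0.13 + 64·0.18] / 0.62
 = 19.54 / 0.62
 = 977/31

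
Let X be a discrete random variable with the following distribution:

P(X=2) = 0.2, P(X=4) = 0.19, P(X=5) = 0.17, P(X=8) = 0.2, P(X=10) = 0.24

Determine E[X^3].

E[X^3] = Σ x^3·P(X=x)
 = 8·0.2 + 64·0.19 + 125·0.17 + 512·0.2 + 1000·0.24
 = 1.6 + 12.16 + 21.25 + 102.4 + 240
 = 377.41

377.41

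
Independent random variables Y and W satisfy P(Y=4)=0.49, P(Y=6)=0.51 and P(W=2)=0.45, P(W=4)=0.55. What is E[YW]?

15.562

E[YW] = Σ_y Σ_w yw · P(Y=y)P(W=w)
 = 8·0.2205 + 16·0.2695 + 12·0.2295 + 24·0.2805
 = 1.764 + 4.312 + 2.754 + 6.732
 = 15.562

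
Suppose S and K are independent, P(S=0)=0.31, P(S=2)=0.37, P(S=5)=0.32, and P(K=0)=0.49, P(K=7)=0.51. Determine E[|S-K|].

E[|S-K|] = Σ_s Σ_k |s-k| · P(S=s)P(K=k)
 = 0·0.1519 + 7·0.1581 + 2·0.1813 + 5·0.1887 + 5·0.1568 + 2·0.1632
 = 0 + 1.1067 + 0.3626 + 0.9435 + 0.784 + 0.3264
 = 3.5232

3.5232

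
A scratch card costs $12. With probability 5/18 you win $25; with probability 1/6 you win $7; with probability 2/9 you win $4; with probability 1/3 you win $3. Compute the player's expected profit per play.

E[payout] = 25·5/18 + 7·1/6 + 4·2/9 + 3·1/3
 = 125/18 + 7/6 + 8/9 + 1
 = 10
Net = 10 - 12 = -2

-2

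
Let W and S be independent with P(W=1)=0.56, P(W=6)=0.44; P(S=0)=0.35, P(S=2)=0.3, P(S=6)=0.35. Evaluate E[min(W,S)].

E[min(W,S)] = Σ_w Σ_s min(w,s) · P(W=w)P(S=s)
 = 0·0.196 + 1·0.168 + 1·0.196 + 0·0.154 + 2·0.132 + 6·0.154
 = 0 + 0.168 + 0.196 + 0 + 0.264 + 0.924
 = 1.552

1.552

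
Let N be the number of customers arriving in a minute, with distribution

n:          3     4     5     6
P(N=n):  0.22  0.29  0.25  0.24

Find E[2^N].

29.76

E[2^N] = Σ 2^n·P(N=n)
 = 8·0.22 + 16·0.29 + 32·0.25 + 64·0.24
 = 1.76 + 4.64 + 8 + 15.36
 = 29.76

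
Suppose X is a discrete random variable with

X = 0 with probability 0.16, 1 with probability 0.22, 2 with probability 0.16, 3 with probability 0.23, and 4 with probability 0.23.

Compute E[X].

2.15

E[X] = Σ x·P(X=x)
 = 0·0.16 + 1·0.22 + 2·0.16 + 3·0.23 + 4·0.23
 = 0 + 0.22 + 0.32 + 0.69 + 0.92
 = 2.15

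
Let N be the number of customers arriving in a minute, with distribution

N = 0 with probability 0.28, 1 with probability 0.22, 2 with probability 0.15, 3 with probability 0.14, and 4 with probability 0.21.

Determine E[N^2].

E[N^2] = Σ n^2·P(N=n)
 = 0·0.28 + 1·0.22 + 4·0.15 + 9·0.14 + 16·0.21
 = 0 + 0.22 + 0.6 + 1.26 + 3.36
 = 5.44

5.44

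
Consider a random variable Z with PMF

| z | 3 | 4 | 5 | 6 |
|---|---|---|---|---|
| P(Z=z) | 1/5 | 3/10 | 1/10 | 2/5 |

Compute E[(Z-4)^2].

E[(Z-4)^2] = Σ (z-4)^2·P(Z=z)
 = 1·1/5 + 0·3/10 + 1·1/10 + 4·2/5
 = 1/5 + 0 + 1/10 + 8/5
 = 19/10

1.9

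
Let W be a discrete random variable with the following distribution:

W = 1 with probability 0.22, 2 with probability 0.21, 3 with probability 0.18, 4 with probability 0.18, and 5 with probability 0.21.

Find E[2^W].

12.32

E[2^W] = Σ 2^w·P(W=w)
 = 2·0.22 + 4·0.21 + 8·0.18 + 16·0.18 + 32·0.21
 = 0.44 + 0.84 + 1.44 + 2.88 + 6.72
 = 12.32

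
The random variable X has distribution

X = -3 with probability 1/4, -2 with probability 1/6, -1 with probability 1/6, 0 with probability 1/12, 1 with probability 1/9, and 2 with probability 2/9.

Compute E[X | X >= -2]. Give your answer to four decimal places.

0.0741

P(X >= -2) = 1/6 + 1/6 + 1/12 + 1/9 + 2/9 = 3/4.
E[X | X >= -2] = [(-2)·1/6 + (-1)·1/6 + 0·1/12 + 1·1/9 + 2·2/9] / (3/4)
 = 1/18 / (3/4)
 = 2/27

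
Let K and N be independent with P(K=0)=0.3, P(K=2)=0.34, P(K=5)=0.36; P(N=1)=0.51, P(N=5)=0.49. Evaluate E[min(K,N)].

1.5722

E[min(K,N)] = Σ_k Σ_n min(k,n) · P(K=k)P(N=n)
 = 0·0.153 + 0·0.147 + 1·0.1734 + 2·0.1666 + 1·0.1836 + 5·0.1764
 = 0 + 0 + 0.1734 + 0.3332 + 0.1836 + 0.882
 = 1.5722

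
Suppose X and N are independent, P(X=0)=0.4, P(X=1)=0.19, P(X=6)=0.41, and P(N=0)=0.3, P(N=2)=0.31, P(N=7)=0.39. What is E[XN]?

8.8775

E[XN] = Σ_x Σ_n xn · P(X=x)P(N=n)
 = 0·0.12 + 0·0.124 + 0·0.156 + 0·0.057 + 2·0.0589 + 7·0.0741 + 0·0.123 + 12·0.1271 + 42·0.1599
 = 0 + 0 + 0 + 0 + 0.1178 + 0.5187 + 0 + 1.5252 + 6.7158
 = 8.8775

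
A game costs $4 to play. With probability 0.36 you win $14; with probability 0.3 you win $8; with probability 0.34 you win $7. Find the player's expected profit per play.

E[payout] = 14·0.36 + 8·0.3 + 7·0.34
 = 5.04 + 2.4 + 2.38
 = 9.82
Net = 9.82 - 4 = 5.82

5.82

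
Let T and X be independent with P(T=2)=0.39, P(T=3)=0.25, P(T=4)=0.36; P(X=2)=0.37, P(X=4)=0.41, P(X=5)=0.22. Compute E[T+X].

E[T+X] = Σ_t Σ_x (t+x) · P(T=t)P(X=x)
 = 4·0.1443 + 6·0.1599 + 7·0.0858 + 5·0.0925 + 7·0.1025 + 8·0.055 + 6·0.1332 + 8·0.1476 + 9·0.0792
 = 0.5772 + 0.9594 + 0.6006 + 0.4625 + 0.7175 + 0.44 + 0.7992 + 1.1808 + 0.7128
 = 6.45

6.45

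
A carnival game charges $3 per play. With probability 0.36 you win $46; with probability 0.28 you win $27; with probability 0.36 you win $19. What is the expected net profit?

27.96

E[payout] = 46·0.36 + 27·0.28 + 19·0.36
 = 16.56 + 7.56 + 6.84
 = 30.96
Net = 30.96 - 3 = 27.96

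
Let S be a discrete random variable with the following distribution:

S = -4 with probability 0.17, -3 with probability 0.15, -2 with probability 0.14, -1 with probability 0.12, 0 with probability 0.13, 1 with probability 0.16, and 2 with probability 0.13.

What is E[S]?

-1.11

E[S] = Σ s·P(S=s)
 = (-4)·0.17 + (-3)·0.15 + (-2)·0.14 + (-1)·0.12 + 0·0.13 + 1·0.16 + 2·0.13
 = (-0.68) + (-0.45) + (-0.28) + (-0.12) + 0 + 0.16 + 0.26
 = -1.11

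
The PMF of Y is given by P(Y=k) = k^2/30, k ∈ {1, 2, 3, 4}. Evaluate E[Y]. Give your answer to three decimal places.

E[Y] = Σ y·P(Y=y)
 = 1·1/30 + 2·2/15 + 3·3/10 + 4·8/15
 = 1/30 + 4/15 + 9/10 + 32/15
 = 10/3

3.333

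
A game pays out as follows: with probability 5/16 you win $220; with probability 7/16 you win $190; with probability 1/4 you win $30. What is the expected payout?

E[payout] = 220·5/16 + 190·7/16 + 30·1/4
 = 275/4 + 665/8 + 15/2
 = 1275/8

159.375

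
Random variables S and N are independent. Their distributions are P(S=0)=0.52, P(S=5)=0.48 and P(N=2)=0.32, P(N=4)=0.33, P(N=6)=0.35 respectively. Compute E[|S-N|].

2.8984

E[|S-N|] = Σ_s Σ_n |s-n| · P(S=s)P(N=n)
 = 2·0.1664 + 4·0.1716 + 6·0.182 + 3·0.1536 + 1·0.1584 + 1·0.168
 = 0.3328 + 0.6864 + 1.092 + 0.4608 + 0.1584 + 0.168
 = 2.8984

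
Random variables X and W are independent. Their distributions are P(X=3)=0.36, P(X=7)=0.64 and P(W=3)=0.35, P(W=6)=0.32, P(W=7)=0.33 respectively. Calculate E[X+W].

E[X+W] = Σ_x Σ_w (x+w) · P(X=x)P(W=w)
 = 6·0.126 + 9·0.1152 + 10·0.1188 + 10·0.224 + 13·0.2048 + 14·0.2112
 = 0.756 + 1.0368 + 1.188 + 2.24 + 2.6624 + 2.9568
 = 10.84

10.84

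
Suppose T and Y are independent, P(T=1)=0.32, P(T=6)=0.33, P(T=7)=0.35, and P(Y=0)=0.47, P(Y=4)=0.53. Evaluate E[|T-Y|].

E[|T-Y|] = Σ_t Σ_y |t-y| · P(T=t)P(Y=y)
 = 1·0.1504 + 3·0.1696 + 6·0.1551 + 2·0.1749 + 7·0.1645 + 3·0.1855
 = 0.1504 + 0.5088 + 0.9306 + 0.3498 + 1.1515 + 0.5565
 = 3.6476

3.6476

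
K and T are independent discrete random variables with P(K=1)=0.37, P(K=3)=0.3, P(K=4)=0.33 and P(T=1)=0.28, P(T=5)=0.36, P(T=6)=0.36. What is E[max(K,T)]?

4.6852

E[max(K,T)] = Σ_k Σ_t max(k,t) · P(K=k)P(T=t)
 = 1·0.1036 + 5·0.1332 + 6·0.1332 + 3·0.084 + 5·0.108 + 6·0.108 + 4·0.0924 + 5·0.1188 + 6·0.1188
 = 0.1036 + 0.666 + 0.7992 + 0.252 + 0.54 + 0.648 + 0.3696 + 0.594 + 0.7128
 = 4.6852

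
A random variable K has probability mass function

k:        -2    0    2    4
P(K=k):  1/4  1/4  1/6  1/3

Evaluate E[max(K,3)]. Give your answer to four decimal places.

E[max(K,3)] = Σ max(k,3)·P(K=k)
 = 3·1/4 + 3·1/4 + 3·1/6 + 4·1/3
 = 3/4 + 3/4 + 1/2 + 4/3
 = 10/3

3.3333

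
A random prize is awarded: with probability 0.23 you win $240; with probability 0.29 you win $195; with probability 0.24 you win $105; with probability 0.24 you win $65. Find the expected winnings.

152.55

E[payout] = 240·0.23 + 195·0.29 + 105·0.24 + 65·0.24
 = 55.2 + 56.55 + 25.2 + 15.6
 = 152.55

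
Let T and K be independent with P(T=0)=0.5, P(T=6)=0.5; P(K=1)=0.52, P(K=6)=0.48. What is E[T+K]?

6.4

E[T+K] = Σ_t Σ_k (t+k) · P(T=t)P(K=k)
 = 1·0.26 + 6·0.24 + 7·0.26 + 12·0.24
 = 0.26 + 1.44 + 1.82 + 2.88
 = 6.4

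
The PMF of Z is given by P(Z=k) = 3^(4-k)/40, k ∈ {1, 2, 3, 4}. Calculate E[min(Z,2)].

1.325

E[min(Z,2)] = Σ min(z,2)·P(Z=z)
 = 1·27/40 + 2·9/40 + 2·3/40 + 2·1/40
 = 27/40 + 9/20 + 3/20 + 1/20
 = 53/40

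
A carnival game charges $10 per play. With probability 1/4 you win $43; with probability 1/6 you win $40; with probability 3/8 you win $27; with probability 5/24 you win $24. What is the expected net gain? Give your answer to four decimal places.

22.5417

E[payout] = 43·1/4 + 40·1/6 + 27·3/8 + 24·5/24
 = 43/4 + 20/3 + 81/8 + 5
 = 781/24
Net = 781/24 - 10 = 541/24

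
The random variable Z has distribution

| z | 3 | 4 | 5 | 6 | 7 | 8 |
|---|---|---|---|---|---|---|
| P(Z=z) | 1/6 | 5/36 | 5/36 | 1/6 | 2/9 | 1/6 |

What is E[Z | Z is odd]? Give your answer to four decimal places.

5.2105

P(Z is odd) = 1/6 + 5/36 + 2/9 = 19/36.
E[Z | Z is odd] = [3·1/6 + 5·5/36 + 7·2/9] / (19/36)
 = 11/4 / (19/36)
 = 99/19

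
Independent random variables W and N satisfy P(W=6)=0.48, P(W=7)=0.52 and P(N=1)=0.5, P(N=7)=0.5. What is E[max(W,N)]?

6.76

E[max(W,N)] = Σ_w Σ_n max(w,n) · P(W=w)P(N=n)
 = 6·0.24 + 7·0.24 + 7·0.26 + 7·0.26
 = 1.44 + 1.68 + 1.82 + 1.82
 = 6.76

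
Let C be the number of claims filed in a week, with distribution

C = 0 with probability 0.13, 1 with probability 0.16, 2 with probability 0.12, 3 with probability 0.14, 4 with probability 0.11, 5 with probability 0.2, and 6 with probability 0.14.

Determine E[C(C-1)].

E[C(C-1)] = Σ c(c-1)·P(C=c)
 = 0·0.13 + 0·0.16 + 2·0.12 + 6·0.14 + 12·0.11 + 20·0.2 + 30·0.14
 = 0 + 0 + 0.24 + 0.84 + 1.32 + 4 + 4.2
 = 10.6

10.6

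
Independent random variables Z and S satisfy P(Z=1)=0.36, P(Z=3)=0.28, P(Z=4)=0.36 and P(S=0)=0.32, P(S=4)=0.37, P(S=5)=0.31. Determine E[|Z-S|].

E[|Z-S|] = Σ_z Σ_s |z-s| · P(Z=z)P(S=s)
 = 1·0.1152 + 3·0.1332 + 4·0.1116 + 3·0.0896 + 1·0.1036 + 2·0.0868 + 4·0.1152 + 0·0.1332 + 1·0.1116
 = 0.1152 + 0.3996 + 0.4464 + 0.2688 + 0.1036 + 0.1736 + 0.4608 + 0 + 0.1116
 = 2.0796

2.0796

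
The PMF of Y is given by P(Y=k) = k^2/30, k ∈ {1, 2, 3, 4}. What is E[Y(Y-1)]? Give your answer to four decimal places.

E[Y(Y-1)] = Σ y(y-1)·P(Y=y)
 = 0·1/30 + 2·2/15 + 6·3/10 + 12·8/15
 = 0 + 4/15 + 9/5 + 32/5
 = 127/15

8.4667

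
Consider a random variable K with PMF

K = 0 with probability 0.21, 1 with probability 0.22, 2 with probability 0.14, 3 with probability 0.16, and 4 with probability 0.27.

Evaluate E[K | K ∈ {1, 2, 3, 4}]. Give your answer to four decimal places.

2.6076

P(K ∈ {1, 2, 3, 4}) = 0.22 + 0.14 + 0.16 + 0.27 = 0.79.
E[K | K ∈ {1, 2, 3, 4}] = [1·0.22 + 2·0.14 + 3·0.16 + 4·0.27] / 0.79
 = 2.06 / 0.79
 = 206/79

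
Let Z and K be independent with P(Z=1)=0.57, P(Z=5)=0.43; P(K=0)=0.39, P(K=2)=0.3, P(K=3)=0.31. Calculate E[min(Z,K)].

E[min(Z,K)] = Σ_z Σ_k min(z,k) · P(Z=z)P(K=k)
 = 0·0.2223 + 1·0.171 + 1·0.1767 + 0·0.1677 + 2·0.129 + 3·0.1333
 = 0 + 0.171 + 0.1767 + 0 + 0.258 + 0.3999
 = 1.0056

1.0056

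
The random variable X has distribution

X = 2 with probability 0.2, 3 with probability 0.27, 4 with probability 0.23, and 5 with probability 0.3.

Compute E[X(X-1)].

E[X(X-1)] = Σ x(x-1)·P(X=x)
 = 2·0.2 + 6·0.27 + 12·0.23 + 20·0.3
 = 0.4 + 1.62 + 2.76 + 6
 = 10.78

10.78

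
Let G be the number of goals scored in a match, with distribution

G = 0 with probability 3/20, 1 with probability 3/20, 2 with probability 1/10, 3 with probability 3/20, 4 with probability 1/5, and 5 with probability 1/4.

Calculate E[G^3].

49.05

E[G^3] = Σ g^3·P(G=g)
 = 0·3/20 + 1·3/20 + 8·1/10 + 27·3/20 + 64·1/5 + 125·1/4
 = 0 + 3/20 + 4/5 + 81/20 + 64/5 + 125/4
 = 981/20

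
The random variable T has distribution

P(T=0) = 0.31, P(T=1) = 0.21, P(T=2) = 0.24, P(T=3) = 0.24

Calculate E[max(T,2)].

E[max(T,2)] = Σ max(t,2)·P(T=t)
 = 2·0.31 + 2·0.21 + 2·0.24 + 3·0.24
 = 0.62 + 0.42 + 0.48 + 0.72
 = 2.24

2.24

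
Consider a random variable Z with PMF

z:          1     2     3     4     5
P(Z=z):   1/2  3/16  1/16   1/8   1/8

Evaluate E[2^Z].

8.25

E[2^Z] = Σ 2^z·P(Z=z)
 = 2·1/2 + 4·3/16 + 8·1/16 + 16·1/8 + 32·1/8
 = 1 + 3/4 + 1/2 + 2 + 4
 = 33/4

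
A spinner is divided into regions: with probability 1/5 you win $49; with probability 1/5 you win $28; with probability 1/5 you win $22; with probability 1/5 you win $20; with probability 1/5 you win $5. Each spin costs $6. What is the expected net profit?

18.8

E[payout] = 49·1/5 + 28·1/5 + 22·1/5 + 20·1/5 + 5·1/5
 = 49/5 + 28/5 + 22/5 + 4 + 1
 = 124/5
Net = 124/5 - 6 = 94/5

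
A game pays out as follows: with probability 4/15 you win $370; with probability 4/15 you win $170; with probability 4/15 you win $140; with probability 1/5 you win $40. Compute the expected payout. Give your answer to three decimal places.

E[payout] = 370·4/15 + 170·4/15 + 140·4/15 + 40·1/5
 = 296/3 + 136/3 + 112/3 + 8
 = 568/3

189.333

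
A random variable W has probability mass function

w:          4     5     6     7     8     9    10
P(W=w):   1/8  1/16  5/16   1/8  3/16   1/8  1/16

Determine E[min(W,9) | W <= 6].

P(W <= 6) = 1/8 + 1/16 + 5/16 = 1/2.
E[min(W,9) | W <= 6] = [4·1/8 + 5·1/16 + 6·5/16] / (1/2)
 = 43/16 / (1/2)
 = 43/8

5.375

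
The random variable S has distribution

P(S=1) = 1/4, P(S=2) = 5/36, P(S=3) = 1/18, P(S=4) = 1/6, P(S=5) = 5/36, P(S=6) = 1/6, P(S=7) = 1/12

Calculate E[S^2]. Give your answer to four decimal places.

E[S^2] = Σ s^2·P(S=s)
 = 1·1/4 + 4·5/36 + 9·1/18 + 16·1/6 + 25·5/36 + 36·1/6 + 49·1/12
 = 1/4 + 5/9 + 1/2 + 8/3 + 125/36 + 6 + 49/12
 = 631/36

17.5278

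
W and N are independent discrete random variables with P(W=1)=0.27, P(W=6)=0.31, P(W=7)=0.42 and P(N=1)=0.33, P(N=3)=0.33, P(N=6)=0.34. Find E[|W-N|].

2.9844

E[|W-N|] = Σ_w Σ_n |w-n| · P(W=w)P(N=n)
 = 0·0.0891 + 2·0.0891 + 5·0.0918 + 5·0.1023 + 3·0.1023 + 0·0.1054 + 6·0.1386 + 4·0.1386 + 1·0.1428
 = 0 + 0.1782 + 0.459 + 0.5115 + 0.3069 + 0 + 0.8316 + 0.5544 + 0.1428
 = 2.9844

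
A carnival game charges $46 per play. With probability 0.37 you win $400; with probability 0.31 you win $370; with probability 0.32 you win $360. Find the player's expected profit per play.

331.9

E[payout] = 400·0.37 + 370·0.31 + 360·0.32
 = 148 + 114.7 + 115.2
 = 377.9
Net = 377.9 - 46 = 331.9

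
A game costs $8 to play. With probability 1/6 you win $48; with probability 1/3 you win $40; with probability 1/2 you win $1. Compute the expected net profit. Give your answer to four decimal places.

13.8333

E[payout] = 48·1/6 + 40·1/3 + 1·1/2
 = 8 + 40/3 + 1/2
 = 131/6
Net = 131/6 - 8 = 83/6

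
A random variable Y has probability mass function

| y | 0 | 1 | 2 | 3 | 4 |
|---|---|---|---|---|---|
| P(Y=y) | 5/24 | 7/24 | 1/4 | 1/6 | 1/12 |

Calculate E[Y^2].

4.125

E[Y^2] = Σ y^2·P(Y=y)
 = 0·5/24 + 1·7/24 + 4·1/4 + 9·1/6 + 16·1/12
 = 0 + 7/24 + 1 + 3/2 + 4/3
 = 33/8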